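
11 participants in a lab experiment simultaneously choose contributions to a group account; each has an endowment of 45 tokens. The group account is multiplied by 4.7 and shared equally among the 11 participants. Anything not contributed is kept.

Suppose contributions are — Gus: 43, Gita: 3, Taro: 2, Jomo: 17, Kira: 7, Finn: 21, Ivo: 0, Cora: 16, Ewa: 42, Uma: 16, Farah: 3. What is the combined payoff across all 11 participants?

Total contributed: 43 + 3 + 2 + 17 + 7 + 21 + 0 + 16 + 42 + 16 + 3 = 170; total kept: 11 × 45 − 170 = 325.
The group account pays out 4.7 × 170 = 799.00 in aggregate.
Group total = 325 + 799.00 = 1124.00.

1124.00 tokens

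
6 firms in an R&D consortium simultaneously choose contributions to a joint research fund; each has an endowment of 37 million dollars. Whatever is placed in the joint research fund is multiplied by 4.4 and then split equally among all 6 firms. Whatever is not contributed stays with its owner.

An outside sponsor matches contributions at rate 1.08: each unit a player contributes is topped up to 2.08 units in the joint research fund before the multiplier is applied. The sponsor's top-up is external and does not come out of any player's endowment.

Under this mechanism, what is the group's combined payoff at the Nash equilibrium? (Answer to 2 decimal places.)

The effective private return per unit is now 4.4 × 2.08 / 6 = 1.5253 > 1, so every player's dominant strategy flips to full contribution.
So the Nash equilibrium is full contribution by all 6; the group earns 4.4 × 2.08 × 222 = 2031.74.

2031.74 million dollars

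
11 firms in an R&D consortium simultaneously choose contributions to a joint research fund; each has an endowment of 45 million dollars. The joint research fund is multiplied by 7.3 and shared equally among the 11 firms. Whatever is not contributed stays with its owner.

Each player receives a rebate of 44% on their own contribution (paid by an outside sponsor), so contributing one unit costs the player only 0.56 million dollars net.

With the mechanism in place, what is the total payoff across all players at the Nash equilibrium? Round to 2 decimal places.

3831.30 million dollars

The effective private return per unit is now (7.3/11) / 0.56 = 1.1851 > 1, so every player's dominant strategy flips to full contribution.
At the Nash equilibrium everyone contributes 45. Group total payoff = 11 × (45 × 0.44 + 7.3 × 45) = 3831.30.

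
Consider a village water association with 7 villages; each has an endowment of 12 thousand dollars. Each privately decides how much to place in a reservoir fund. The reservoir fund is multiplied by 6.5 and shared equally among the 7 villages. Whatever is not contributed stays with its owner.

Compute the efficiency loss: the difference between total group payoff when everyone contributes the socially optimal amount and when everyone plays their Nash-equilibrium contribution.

462.00 thousand dollars

Each contributed unit returns 6.5/7 = 0.9286 to its contributor — below 1 — so contributing 0 is dominant for every player. At the Nash equilibrium everyone keeps their 12, and the group total is 7 × 12 = 84.
Each contributed unit returns 6.500 to the group as a whole (0.9286 to each of 7 players), which exceeds 1, so the social optimum is full contribution: group total = 6.500 × 84 = 546.00.
Efficiency loss = 546.00 − 84 = 462.00.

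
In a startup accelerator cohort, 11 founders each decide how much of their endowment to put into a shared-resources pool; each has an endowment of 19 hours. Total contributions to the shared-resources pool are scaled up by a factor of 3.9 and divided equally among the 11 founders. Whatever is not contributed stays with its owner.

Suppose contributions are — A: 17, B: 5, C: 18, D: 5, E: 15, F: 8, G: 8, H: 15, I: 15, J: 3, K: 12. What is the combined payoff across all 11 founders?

Total contributed: 17 + 5 + 18 + 5 + 15 + 8 + 8 + 15 + 15 + 3 + 12 = 121; total kept: 11 × 19 − 121 = 88.
The shared-resources pool pays out 3.9 × 121 = 471.90 in aggregate.
Group total = 88 + 471.90 = 559.90.

559.90 hours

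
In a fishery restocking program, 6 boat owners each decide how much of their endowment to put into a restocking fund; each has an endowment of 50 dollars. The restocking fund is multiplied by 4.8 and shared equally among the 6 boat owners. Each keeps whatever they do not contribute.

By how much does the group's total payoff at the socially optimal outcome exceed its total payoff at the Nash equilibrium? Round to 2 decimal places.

Each contributed unit returns 4.8/6 = 0.8000 to its contributor — below 1 — so contributing 0 is dominant for every player. At the Nash equilibrium everyone keeps their 50, and the group total is 6 × 50 = 300.
Each contributed unit returns 4.800 to the group as a whole (0.8000 to each of 6 players), which exceeds 1, so the social optimum is full contribution: group total = 4.800 × 300 = 1440.00.
Efficiency loss = 1440.00 − 300 = 1140.00.

1140.00 dollars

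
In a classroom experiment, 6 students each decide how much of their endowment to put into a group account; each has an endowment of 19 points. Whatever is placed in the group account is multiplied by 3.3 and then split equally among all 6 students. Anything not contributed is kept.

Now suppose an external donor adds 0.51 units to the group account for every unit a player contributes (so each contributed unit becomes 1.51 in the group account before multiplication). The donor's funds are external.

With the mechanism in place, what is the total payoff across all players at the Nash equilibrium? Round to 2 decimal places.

114.00 points

With the mechanism, a contributed unit returns 3.3 × 1.51 / 6 = 0.8305 per unit of net cost — still below 1 — so contributing 0 remains dominant for every player.
At the Nash equilibrium no one contributes; group total payoff = 6 × 19 = 114.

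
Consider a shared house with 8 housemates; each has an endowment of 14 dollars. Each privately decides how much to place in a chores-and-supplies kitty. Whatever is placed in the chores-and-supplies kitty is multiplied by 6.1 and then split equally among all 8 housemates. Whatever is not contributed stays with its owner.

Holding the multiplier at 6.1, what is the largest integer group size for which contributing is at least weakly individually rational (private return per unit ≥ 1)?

6

Private return per unit is 6.1/(group size), which is ≥ 1 whenever the group size is ≤ 6.1.
The largest such integer is 6.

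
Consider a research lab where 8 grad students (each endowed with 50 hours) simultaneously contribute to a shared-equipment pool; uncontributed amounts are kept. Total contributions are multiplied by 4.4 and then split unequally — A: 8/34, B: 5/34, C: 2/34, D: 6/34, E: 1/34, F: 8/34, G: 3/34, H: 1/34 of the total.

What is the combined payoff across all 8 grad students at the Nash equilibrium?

Player j's private return per contributed unit is 4.4 × (j's share). Contributing is weakly dominant for j when that share is at least 1/4.4 = 0.2273, and contributing 0 is dominant otherwise.
A and F clear that bar, contributing 50 each; the remaining 6 contribute 0. Total contributed: 100.
The shared-equipment pool pays out 4.4 × 100 = 440.00 in total (split across the unequal shares, but the aggregate is all that matters for the group sum).
The 6 free-riders keep 50 each, adding 300. Group total = 300 + 440.00 = 740.00.

740.00 hours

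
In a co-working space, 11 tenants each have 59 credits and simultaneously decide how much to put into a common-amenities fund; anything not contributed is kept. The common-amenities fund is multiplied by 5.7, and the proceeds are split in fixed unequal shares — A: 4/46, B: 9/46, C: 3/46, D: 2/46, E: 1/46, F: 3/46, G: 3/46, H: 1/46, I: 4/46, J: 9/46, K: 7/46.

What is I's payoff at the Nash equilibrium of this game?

Each unit j contributes comes back to j as 5.7 × (j's share), so j prefers to contribute only if that share exceeds 1/5.7 = 0.1754; otherwise keeping the unit dominates.
The shares above 0.1754 belong to B and J, contributing 59 each; the remaining 9 contribute 0. Total contributed: 118.
I keeps 59 and receives 5.7 × 118 × 4/46 = 58.49 from the common-amenities fund, for a payoff of 117.49.

117.49 credits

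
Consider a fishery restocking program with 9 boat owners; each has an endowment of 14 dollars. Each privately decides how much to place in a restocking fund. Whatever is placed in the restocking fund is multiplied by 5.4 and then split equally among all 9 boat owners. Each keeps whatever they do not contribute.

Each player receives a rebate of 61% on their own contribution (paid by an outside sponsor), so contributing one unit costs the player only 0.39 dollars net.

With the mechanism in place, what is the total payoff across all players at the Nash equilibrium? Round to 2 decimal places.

757.26 dollars

With the mechanism, a contributed unit returns (5.4/9) / 0.39 = 1.5385 per unit of net cost to the contributor — now above 1 — so contributing fully is weakly dominant for every player.
So the Nash equilibrium is full contribution by all 9; the group earns 9 × (14 × 0.61 + 5.4 × 14) = 757.26.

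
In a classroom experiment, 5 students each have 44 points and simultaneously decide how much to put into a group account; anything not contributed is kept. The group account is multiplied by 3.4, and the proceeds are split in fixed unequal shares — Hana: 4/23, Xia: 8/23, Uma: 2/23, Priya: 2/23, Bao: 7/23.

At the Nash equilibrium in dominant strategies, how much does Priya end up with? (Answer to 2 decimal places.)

A player with share s gets back 3.4·s per unit contributed, so full contribution is dominant for anyone with s > 1/3.4 = 0.2941 and zero contribution is dominant for anyone below.
The shares above 0.2941 belong to Xia and Bao, contributing 44 each; the remaining 3 contribute 0. Total contributed: 88.
Priya keeps 44 and receives 3.4 × 88 × 2/23 = 26.02 from the group account, for a payoff of 70.02.

70.02 points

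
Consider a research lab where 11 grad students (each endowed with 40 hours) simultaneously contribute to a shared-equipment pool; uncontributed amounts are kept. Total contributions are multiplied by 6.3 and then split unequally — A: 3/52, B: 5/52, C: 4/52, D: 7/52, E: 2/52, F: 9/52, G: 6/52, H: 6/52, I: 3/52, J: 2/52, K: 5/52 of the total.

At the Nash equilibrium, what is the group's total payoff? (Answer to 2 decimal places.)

652.00 hours

A player with share s gets back 6.3·s per unit contributed, so full contribution is dominant for anyone with s > 1/6.3 = 0.1587 and zero contribution is dominant for anyone below.
F alone (share 9/52) is above the threshold, contributing 40; the remaining 10 contribute 0. Total contributed: 40.
The shared-equipment pool pays out 6.3 × 40 = 252.00 in total (split across the unequal shares, but the aggregate is all that matters for the group sum).
The 10 free-riders keep 40 each, adding 400. Group total = 400 + 252.00 = 652.00.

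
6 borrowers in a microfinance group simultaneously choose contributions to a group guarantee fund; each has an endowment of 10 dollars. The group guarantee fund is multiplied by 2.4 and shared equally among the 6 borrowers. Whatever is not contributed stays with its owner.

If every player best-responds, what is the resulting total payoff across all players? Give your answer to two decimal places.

Each contributed unit returns 2.4/6 = 0.4000 to its contributor — below 1 — so contributing 0 is dominant for every player. At the Nash equilibrium everyone keeps their 10, and the group total is 6 × 10 = 60.

60.00 dollars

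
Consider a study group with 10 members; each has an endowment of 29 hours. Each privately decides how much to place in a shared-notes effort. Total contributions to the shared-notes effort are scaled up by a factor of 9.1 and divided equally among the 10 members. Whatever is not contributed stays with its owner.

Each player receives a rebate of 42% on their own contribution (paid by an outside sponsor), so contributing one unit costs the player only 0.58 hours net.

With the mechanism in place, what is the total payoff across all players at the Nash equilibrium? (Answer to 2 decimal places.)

With the mechanism, a contributed unit returns (9.1/10) / 0.58 = 1.5690 per unit of net cost to the contributor — now above 1 — so contributing fully is weakly dominant for every player.
So the Nash equilibrium is full contribution by all 10; the group earns 10 × (29 × 0.42 + 9.1 × 29) = 2760.80.

2760.80 hours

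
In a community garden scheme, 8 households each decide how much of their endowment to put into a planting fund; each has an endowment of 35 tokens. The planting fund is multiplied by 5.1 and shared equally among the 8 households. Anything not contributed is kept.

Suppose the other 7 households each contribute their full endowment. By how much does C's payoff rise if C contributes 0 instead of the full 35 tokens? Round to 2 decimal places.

12.69 tokens

Switching from a contribution of 35 to 0 lets C keep an extra 35 tokens, but lowers the planting fund by 35, which costs C their own share of that drop: 5.1/8 × 35 = 22.31.
Net gain = 35 − 22.31 = 12.69. The private return per contributed unit (0.6375) is below 1, so free-riding is indeed the best response regardless of what the others do.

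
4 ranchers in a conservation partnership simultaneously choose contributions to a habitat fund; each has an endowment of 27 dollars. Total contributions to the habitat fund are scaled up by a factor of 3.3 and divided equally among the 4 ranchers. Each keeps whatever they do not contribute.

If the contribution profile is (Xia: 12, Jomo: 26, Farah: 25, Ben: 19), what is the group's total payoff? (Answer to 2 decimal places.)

Total contributed: 12 + 26 + 25 + 19 = 82; total kept: 4 × 27 − 82 = 26.
The habitat fund pays out 3.3 × 82 = 270.60 in aggregate.
Group total = 26 + 270.60 = 296.60.

296.60 dollars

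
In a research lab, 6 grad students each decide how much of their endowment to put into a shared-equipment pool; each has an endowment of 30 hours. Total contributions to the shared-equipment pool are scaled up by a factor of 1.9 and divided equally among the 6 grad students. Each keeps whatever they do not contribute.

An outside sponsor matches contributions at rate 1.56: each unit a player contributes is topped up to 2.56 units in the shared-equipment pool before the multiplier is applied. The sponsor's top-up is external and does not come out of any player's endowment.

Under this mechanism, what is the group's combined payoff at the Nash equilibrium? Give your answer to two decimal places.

With the mechanism, a contributed unit returns 1.9 × 2.56 / 6 = 0.8107 per unit of net cost — still below 1 — so contributing 0 remains dominant for every player.
Everyone keeps their endowment and the group total is 6 × 30 = 180.

180.00 hours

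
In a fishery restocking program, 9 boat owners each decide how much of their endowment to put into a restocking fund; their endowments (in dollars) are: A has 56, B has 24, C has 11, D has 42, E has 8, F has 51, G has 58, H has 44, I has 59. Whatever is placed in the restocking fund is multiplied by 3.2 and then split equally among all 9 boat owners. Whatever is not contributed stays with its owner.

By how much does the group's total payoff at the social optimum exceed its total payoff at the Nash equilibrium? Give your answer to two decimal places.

The private return per contributed unit is 3.2/9 = 0.3556 < 1 for every player regardless of endowment, so the Nash equilibrium is zero contribution and the group total is Σ E_j = 56 + 24 + 11 + 42 + 8 + 51 + 58 + 44 + 59 = 353.
Each contributed unit returns 3.200 to the group, so the social optimum is full contribution by everyone: group total = 3.200 × 353 = 1129.60.
Efficiency loss = (3.200 − 1) × 353 = 776.60.

776.60 dollars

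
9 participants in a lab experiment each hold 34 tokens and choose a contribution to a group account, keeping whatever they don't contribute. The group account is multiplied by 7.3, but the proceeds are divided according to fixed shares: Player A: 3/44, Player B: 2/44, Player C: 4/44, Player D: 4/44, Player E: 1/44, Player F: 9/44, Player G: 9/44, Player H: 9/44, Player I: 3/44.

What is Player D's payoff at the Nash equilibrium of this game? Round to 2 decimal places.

101.69 tokens

For player j, contributing a unit is worthwhile iff 7.3 × (j's share) ≥ 1, i.e. iff j's share is at least 0.1370.
The shares above 0.1370 belong to Player F, Player G and Player H, contributing 34 each; the remaining 6 contribute 0. Total contributed: 102.
Player D keeps 34 and receives 7.3 × 102 × 4/44 = 67.69 from the group account, for a payoff of 101.69.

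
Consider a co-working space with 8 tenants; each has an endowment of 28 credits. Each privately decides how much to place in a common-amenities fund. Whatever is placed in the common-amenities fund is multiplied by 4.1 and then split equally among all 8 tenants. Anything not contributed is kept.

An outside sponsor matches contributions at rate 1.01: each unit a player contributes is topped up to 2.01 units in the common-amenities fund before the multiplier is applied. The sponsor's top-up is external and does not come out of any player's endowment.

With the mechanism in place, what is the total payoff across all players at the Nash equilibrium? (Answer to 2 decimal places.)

1845.98 credits

The effective private return per unit is now 4.1 × 2.01 / 8 = 1.0301 > 1, so every player's dominant strategy flips to full contribution.
So the Nash equilibrium is full contribution by all 8; the group earns 4.1 × 2.01 × 224 = 1845.98.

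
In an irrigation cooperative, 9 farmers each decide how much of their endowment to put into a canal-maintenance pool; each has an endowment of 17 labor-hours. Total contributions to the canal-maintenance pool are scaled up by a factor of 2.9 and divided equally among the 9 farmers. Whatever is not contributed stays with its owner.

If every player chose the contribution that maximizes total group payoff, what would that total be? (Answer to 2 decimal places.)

Each contributed unit returns 2.900 to the group as a whole (0.3222 to each of 9 players), which exceeds 1, so the social optimum is full contribution: group total = 2.900 × 153 = 443.70.

443.70 labor-hours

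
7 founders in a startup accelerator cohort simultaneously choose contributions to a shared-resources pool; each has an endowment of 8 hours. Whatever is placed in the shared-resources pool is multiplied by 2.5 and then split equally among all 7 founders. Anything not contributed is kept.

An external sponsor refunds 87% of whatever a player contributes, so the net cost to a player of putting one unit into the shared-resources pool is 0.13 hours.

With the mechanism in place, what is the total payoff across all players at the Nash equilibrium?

Under the mechanism each unit contributed yields (2.5/7) / 0.13 = 2.7473 back to its contributor per unit of net cost, which exceeds 1, making full contribution the dominant choice for everyone.
At the Nash equilibrium everyone contributes 8. Group total payoff = 7 × (8 × 0.87 + 2.5 × 8) = 188.72.

188.72 hours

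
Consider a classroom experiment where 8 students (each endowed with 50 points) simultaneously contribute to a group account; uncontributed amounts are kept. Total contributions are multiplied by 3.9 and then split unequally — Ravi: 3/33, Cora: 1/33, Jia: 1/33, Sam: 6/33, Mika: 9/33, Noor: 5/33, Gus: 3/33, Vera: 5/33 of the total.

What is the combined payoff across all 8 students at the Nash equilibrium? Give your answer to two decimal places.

545.00 points

For player j, contributing a unit is worthwhile iff 3.9 × (j's share) ≥ 1, i.e. iff j's share is at least 0.2564.
Only Mika (9/33) clears that bar, contributing 50; the remaining 7 contribute 0. Total contributed: 50.
The group account pays out 3.9 × 50 = 195.00 in total (split across the unequal shares, but the aggregate is all that matters for the group sum).
The 7 free-riders keep 50 each, adding 350. Group total = 350 + 195.00 = 545.00.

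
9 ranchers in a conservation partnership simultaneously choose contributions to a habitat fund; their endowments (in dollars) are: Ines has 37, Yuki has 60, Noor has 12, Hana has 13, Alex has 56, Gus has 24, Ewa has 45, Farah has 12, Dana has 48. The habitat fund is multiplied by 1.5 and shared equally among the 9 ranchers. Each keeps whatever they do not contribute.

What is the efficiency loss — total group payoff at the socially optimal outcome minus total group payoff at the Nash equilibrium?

The private return per contributed unit is 1.5/9 = 0.1667 < 1 for every player regardless of endowment, so the Nash equilibrium is zero contribution and the group total is Σ E_j = 37 + 60 + 12 + 13 + 56 + 24 + 45 + 12 + 48 = 307.
Each contributed unit returns 1.500 to the group, so the social optimum is full contribution by everyone: group total = 1.500 × 307 = 460.50.
Efficiency loss = (1.500 − 1) × 307 = 153.50.

153.50 dollars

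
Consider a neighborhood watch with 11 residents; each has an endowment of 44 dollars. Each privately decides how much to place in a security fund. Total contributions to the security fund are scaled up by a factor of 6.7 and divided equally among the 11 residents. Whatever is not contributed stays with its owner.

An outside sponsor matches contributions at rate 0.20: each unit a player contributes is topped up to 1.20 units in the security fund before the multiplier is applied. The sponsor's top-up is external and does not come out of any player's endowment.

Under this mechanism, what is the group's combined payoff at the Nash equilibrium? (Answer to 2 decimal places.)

Even with the mechanism, each unit contributed returns only 6.7 × 1.20 / 11 = 0.7309 per unit of net cost, so contributing nothing is still dominant.
Everyone keeps their endowment and the group total is 11 × 44 = 484.

484.00 dollars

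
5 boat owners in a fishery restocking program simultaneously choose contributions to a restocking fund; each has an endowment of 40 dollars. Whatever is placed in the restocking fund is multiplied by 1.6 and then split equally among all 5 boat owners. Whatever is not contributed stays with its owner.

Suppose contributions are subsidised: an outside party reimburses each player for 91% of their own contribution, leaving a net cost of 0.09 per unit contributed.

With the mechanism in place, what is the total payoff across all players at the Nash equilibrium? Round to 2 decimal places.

The effective private return per unit is now (1.6/5) / 0.09 = 3.5556 > 1, so every player's dominant strategy flips to full contribution.
So the Nash equilibrium is full contribution by all 5; the group earns 5 × (40 × 0.91 + 1.6 × 40) = 502.00.

502.00 dollars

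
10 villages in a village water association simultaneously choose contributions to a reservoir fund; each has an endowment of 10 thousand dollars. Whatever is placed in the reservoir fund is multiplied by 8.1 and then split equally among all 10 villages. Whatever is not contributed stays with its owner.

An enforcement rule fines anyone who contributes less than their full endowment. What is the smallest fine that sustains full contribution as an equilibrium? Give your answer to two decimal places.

Given the others contribute fully, the best deviation is to contribute 0 (any partial contribution still incurs the fine and gives up units whose private return 0.8100 is below 1).
Deviating from 10 to 0 saves 10 thousand dollars but forfeits the deviator's share of the drop in the reservoir fund: 8.1/10 × 10 = 8.10.
So the deviation gain is 10 − 8.10 = 1.90, and the fine must be at least 1.90 thousand dollars to wipe it out.

1.90 thousand dollars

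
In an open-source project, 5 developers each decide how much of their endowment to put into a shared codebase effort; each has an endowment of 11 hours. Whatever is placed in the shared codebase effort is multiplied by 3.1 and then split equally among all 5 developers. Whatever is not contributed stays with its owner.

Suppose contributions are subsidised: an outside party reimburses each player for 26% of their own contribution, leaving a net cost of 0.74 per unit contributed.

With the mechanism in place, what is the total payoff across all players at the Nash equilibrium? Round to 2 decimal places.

55.00 hours

Even with the mechanism, each unit contributed returns only (3.1/5) / 0.74 = 0.8378 per unit of net cost, so contributing nothing is still dominant.
At the Nash equilibrium no one contributes; group total payoff = 5 × 11 = 55.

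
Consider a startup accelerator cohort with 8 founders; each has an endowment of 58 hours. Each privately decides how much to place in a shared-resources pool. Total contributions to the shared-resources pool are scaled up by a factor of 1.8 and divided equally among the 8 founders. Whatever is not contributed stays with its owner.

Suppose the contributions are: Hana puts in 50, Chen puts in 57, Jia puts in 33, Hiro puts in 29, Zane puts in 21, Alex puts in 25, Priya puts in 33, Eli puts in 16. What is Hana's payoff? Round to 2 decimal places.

67.40 hours

Total contributed: 50 + 57 + 33 + 29 + 21 + 25 + 33 + 16 = 264.
Each receives 1.8 × 264 / 8 = 59.40 from the shared-resources pool.
Hana keeps 58 − 50 = 8, so Hana's payoff is 8 + 59.40 = 67.40.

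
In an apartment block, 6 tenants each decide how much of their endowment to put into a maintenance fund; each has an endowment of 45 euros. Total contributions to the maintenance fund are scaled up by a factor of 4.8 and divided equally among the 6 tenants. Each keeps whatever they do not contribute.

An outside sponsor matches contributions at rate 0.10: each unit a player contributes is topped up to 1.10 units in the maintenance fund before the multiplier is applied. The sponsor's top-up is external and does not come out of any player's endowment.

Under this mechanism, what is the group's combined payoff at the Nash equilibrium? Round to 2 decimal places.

270.00 euros

The effective private return is 4.8 × 1.10 / 6 = 0.8800, which is still under 1, so the mechanism doesn't change anyone's dominant strategy: zero contribution.
Everyone keeps their endowment and the group total is 6 × 45 = 270.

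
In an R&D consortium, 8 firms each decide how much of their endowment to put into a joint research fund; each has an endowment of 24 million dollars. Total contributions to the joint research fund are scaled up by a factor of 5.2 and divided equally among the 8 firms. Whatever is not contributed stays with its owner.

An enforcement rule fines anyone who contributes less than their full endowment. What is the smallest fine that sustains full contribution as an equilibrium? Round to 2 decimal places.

8.40 million dollars

Given the others contribute fully, the best deviation is to contribute 0 (any partial contribution still incurs the fine and gives up units whose private return 0.6500 is below 1).
Deviating from 24 to 0 saves 24 million dollars but forfeits the deviator's share of the drop in the joint research fund: 5.2/8 × 24 = 15.60.
So the deviation gain is 24 − 15.60 = 8.40, and the fine must be at least 8.40 million dollars to wipe it out.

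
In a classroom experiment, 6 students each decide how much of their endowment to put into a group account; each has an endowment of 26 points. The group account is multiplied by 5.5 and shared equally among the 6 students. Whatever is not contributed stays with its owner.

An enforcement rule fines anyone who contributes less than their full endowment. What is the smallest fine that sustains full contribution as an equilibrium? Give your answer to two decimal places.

2.17 points

Given the others contribute fully, the best deviation is to contribute 0 (any partial contribution still incurs the fine and gives up units whose private return 0.9167 is below 1).
Deviating from 26 to 0 saves 26 points but forfeits the deviator's share of the drop in the group account: 5.5/6 × 26 = 23.83.
So the deviation gain is 26 − 23.83 = 2.17, and the fine must be at least 2.17 points to wipe it out.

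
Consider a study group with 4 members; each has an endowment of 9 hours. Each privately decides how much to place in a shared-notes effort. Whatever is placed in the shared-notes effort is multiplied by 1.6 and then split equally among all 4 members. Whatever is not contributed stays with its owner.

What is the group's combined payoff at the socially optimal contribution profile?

Each contributed unit returns 1.600 to the group as a whole (0.4000 to each of 4 players), which exceeds 1, so the social optimum is full contribution: group total = 1.600 × 36 = 57.60.

57.60 hours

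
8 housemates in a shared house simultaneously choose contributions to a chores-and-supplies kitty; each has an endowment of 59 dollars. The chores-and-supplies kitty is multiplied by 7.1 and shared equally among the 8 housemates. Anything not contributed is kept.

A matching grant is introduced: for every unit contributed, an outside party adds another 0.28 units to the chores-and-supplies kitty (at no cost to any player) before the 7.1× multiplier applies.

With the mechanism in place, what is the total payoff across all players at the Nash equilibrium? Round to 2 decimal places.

With the mechanism, a contributed unit returns 7.1 × 1.28 / 8 = 1.1360 per unit of net cost to the contributor — now above 1 — so contributing fully is weakly dominant for every player.
So the Nash equilibrium is full contribution by all 8; the group earns 7.1 × 1.28 × 472 = 4289.54.

4289.54 dollars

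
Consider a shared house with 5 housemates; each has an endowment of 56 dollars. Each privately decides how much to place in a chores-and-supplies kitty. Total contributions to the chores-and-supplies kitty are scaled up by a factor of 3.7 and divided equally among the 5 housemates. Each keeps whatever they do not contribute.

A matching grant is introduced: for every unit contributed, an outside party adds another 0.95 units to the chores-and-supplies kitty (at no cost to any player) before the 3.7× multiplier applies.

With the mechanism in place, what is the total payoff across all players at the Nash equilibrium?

2020.20 dollars

With the mechanism, a contributed unit returns 3.7 × 1.95 / 5 = 1.4430 per unit of net cost to the contributor — now above 1 — so contributing fully is weakly dominant for every player.
At the Nash equilibrium everyone contributes 56. Group total payoff = 3.7 × 1.95 × 280 = 2020.20.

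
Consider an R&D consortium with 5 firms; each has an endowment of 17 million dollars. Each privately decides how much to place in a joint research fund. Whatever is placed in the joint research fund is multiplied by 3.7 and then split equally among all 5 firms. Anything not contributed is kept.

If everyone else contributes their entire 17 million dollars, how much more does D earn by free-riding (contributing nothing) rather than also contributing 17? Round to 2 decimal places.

4.42 million dollars

Switching from a contribution of 17 to 0 lets D keep an extra 17 million dollars, but lowers the joint research fund by 17, which costs D their own share of that drop: 3.7/5 × 17 = 12.58.
Net gain = 17 − 12.58 = 4.42. The private return per contributed unit (0.7400) is below 1, so free-riding is indeed the best response regardless of what the others do.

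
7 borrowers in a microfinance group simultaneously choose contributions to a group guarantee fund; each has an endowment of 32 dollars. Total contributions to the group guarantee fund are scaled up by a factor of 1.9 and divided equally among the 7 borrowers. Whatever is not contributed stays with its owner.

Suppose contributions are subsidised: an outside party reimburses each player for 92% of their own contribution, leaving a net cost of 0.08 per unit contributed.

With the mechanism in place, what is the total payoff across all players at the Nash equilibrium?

631.68 dollars

With the mechanism, a contributed unit returns (1.9/7) / 0.08 = 3.3929 per unit of net cost to the contributor — now above 1 — so contributing fully is weakly dominant for every player.
So the Nash equilibrium is full contribution by all 7; the group earns 7 × (32 × 0.92 + 1.9 × 32) = 631.68.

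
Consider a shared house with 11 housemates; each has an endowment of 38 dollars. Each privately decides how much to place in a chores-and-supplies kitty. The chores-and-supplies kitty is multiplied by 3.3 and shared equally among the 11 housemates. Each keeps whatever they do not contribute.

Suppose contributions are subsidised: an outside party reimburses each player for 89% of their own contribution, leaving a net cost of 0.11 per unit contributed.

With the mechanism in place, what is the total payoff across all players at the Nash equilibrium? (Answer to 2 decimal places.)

1751.42 dollars

The effective private return per unit is now (3.3/11) / 0.11 = 2.7273 > 1, so every player's dominant strategy flips to full contribution.
At the Nash equilibrium everyone contributes 38. Group total payoff = 11 × (38 × 0.89 + 3.3 × 38) = 1751.42.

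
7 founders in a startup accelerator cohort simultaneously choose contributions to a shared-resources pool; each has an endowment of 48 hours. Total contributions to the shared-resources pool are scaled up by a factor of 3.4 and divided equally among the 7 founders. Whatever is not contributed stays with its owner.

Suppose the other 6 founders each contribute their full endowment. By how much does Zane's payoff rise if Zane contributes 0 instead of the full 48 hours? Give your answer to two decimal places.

Switching from a contribution of 48 to 0 lets Zane keep an extra 48 hours, but lowers the shared-resources pool by 48, which costs Zane their own share of that drop: 3.4/7 × 48 = 23.31.
Net gain = 48 − 23.31 = 24.69. The private return per contributed unit (0.4857) is below 1, so free-riding is indeed the best response regardless of what the others do.

24.69 hours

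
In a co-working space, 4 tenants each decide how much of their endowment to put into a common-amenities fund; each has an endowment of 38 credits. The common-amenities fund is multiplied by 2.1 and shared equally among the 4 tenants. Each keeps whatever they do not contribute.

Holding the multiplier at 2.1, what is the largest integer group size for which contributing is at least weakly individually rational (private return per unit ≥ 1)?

2

Private return per unit is 2.1/(group size), which is ≥ 1 whenever the group size is ≤ 2.1.
The largest such integer is 2.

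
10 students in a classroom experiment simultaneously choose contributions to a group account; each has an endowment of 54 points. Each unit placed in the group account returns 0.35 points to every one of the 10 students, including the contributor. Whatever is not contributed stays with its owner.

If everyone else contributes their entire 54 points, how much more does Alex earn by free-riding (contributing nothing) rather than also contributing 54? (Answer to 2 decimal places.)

35.10 points

Switching from a contribution of 54 to 0 lets Alex keep an extra 54 points, but lowers the group account by 54, which costs Alex their own share of that drop: 0.35 × 54 = 18.90.
Net gain = 54 − 18.90 = 35.10. The private return per contributed unit (0.35) is below 1, so free-riding is indeed the best response regardless of what the others do.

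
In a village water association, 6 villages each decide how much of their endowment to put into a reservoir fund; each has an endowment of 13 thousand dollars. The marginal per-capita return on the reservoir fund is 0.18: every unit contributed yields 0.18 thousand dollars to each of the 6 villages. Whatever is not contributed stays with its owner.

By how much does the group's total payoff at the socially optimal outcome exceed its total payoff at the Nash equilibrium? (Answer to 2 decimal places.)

The private return per contributed unit is 0.18 < 1, so contributing 0 is dominant for every player. At the Nash equilibrium everyone keeps their 13, and the group total is 6 × 13 = 78.
Each contributed unit returns 1.080 to the group as a whole (0.18 to each of 6 players), which exceeds 1, so the social optimum is full contribution: group total = 1.080 × 78 = 84.24.
Efficiency loss = 84.24 − 78 = 6.24.

6.24 thousand dollars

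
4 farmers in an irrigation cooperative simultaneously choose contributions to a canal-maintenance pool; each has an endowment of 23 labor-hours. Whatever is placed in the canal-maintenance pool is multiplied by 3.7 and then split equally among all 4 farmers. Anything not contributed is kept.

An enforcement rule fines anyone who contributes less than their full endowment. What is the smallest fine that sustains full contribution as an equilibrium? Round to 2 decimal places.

Given the others contribute fully, the best deviation is to contribute 0 (any partial contribution still incurs the fine and gives up units whose private return 0.9250 is below 1).
Deviating from 23 to 0 saves 23 labor-hours but forfeits the deviator's share of the drop in the canal-maintenance pool: 3.7/4 × 23 = 21.27.
So the deviation gain is 23 − 21.27 = 1.73, and the fine must be at least 1.73 labor-hours to wipe it out.

1.73 labor-hours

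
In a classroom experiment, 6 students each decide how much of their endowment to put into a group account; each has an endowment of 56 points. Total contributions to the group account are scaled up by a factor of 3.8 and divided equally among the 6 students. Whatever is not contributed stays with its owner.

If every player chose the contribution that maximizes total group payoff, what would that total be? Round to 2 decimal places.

1276.80 points

Each contributed unit returns 3.800 to the group as a whole (0.6333 to each of 6 players), which exceeds 1, so the social optimum is full contribution: group total = 3.800 × 336 = 1276.80.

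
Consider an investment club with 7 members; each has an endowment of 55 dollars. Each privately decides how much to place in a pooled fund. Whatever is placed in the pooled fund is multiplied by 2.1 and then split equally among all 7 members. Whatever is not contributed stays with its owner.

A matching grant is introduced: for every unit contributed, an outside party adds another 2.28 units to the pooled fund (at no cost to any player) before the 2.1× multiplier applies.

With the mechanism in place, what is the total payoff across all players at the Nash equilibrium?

385.00 dollars

Even with the mechanism, each unit contributed returns only 2.1 × 3.28 / 7 = 0.9840 per unit of net cost, so contributing nothing is still dominant.
At the Nash equilibrium no one contributes; group total payoff = 7 × 55 = 385.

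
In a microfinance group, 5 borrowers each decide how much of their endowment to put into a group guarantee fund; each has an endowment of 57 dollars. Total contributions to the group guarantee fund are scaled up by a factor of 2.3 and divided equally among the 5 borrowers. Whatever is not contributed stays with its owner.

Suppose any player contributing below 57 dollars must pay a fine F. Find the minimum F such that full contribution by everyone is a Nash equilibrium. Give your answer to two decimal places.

30.78 dollars

Given the others contribute fully, the best deviation is to contribute 0 (any partial contribution still incurs the fine and gives up units whose private return 0.4600 is below 1).
Deviating from 57 to 0 saves 57 dollars but forfeits the deviator's share of the drop in the group guarantee fund: 2.3/5 × 57 = 26.22.
So the deviation gain is 57 − 26.22 = 30.78, and the fine must be at least 30.78 dollars to wipe it out.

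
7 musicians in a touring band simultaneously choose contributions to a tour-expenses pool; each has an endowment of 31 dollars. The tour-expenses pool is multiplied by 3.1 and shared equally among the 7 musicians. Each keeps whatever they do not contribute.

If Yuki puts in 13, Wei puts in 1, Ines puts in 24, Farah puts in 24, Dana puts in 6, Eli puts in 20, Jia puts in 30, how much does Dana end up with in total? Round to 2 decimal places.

Total contributed: 13 + 1 + 24 + 24 + 6 + 20 + 30 = 118.
Each receives 3.1 × 118 / 7 = 52.26 from the tour-expenses pool.
Dana keeps 31 − 6 = 25, so Dana's payoff is 25 + 52.26 = 77.26.

77.26 dollars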